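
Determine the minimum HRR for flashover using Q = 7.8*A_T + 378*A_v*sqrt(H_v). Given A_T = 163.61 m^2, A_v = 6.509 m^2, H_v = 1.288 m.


7.8*A_T = 1276.158
sqrt(H_v) = 1.1349
378*A_v*sqrt(H_v) = 2792.3
Q = 1276.158 + 2792.3 = 4068.5 kW

4068.5 kW


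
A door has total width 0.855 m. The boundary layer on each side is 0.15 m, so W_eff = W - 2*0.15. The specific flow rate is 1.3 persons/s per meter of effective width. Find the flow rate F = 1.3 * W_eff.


W_eff = 0.855 - 0.30 = 0.555 m
F = 1.3 * 0.555 = 0.72150 persons/s

0.72150 persons/s


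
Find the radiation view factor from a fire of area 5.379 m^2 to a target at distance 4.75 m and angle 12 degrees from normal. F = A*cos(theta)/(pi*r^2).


cos(12 deg) = 0.97815
pi*r^2 = 70.882
F = 5.379 * 0.97815 / 70.882 = 0.074228

0.074228


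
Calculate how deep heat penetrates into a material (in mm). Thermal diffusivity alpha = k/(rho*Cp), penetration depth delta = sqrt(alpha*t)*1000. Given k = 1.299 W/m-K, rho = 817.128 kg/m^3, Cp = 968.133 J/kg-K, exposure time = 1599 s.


alpha = 1.299 / (817.128 * 968.133) = 1.6420e-06 m^2/s
alpha * t = 0.0026256
delta = sqrt(0.0026256) * 1000 = 51.241 mm

51.241 mm


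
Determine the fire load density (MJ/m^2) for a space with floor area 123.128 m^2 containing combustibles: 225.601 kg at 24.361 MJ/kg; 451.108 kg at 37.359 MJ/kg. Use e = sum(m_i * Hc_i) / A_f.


Total energy = 225.601*24.361 + 451.108*37.359
= 5495.866 + 16852.94
= 22348.81 MJ
e = 22348.81 / 123.128 = 181.51 MJ/m^2

181.51 MJ/m^2


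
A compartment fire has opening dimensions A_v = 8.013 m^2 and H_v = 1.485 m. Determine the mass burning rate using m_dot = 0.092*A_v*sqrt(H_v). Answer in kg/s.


sqrt(H_v) = 1.2186
m_dot = 0.092 * 8.013 * 1.2186 = 0.89835 kg/s

0.89835 kg/s


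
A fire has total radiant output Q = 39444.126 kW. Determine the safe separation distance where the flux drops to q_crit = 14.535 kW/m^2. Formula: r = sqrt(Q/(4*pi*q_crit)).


4*pi*q_crit = 182.65
Q/(4*pi*q_crit) = 215.95
r = sqrt(215.95) = 14.695 m

14.695 m


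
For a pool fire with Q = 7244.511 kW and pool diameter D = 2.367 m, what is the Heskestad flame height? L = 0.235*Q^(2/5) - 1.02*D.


Q^(2/5) = 34.995
0.235 * Q^(2/5) = 8.2238
1.02 * D = 2.4143
L = 5.8094 m

5.8094 m


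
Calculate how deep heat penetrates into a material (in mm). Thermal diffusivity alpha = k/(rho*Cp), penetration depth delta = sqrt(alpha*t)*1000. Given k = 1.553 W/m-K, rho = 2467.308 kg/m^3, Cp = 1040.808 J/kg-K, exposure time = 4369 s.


alpha = 1.553 / (2467.308 * 1040.808) = 6.0475e-07 m^2/s
alpha * t = 0.0026422
delta = sqrt(0.0026422) * 1000 = 51.402 mm

51.402 mm


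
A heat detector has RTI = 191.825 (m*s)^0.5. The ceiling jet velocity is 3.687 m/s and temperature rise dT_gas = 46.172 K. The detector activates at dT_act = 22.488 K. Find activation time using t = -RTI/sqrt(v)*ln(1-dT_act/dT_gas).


dT_act/dT_gas = 0.48705
ln(1 - 0.48705) = -0.66757
t = -191.825 / sqrt(3.687) * -0.66757 = 66.691 s

66.691 s


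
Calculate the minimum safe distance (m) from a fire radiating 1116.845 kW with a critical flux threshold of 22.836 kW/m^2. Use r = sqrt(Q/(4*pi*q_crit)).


4*pi*q_crit = 286.97
Q/(4*pi*q_crit) = 3.8919
r = sqrt(3.8919) = 1.9728 m

1.9728 m


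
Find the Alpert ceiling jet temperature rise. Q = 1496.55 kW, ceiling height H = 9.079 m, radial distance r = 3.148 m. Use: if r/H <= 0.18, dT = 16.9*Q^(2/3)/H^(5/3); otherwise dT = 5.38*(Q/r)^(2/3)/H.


r/H = 3.148 / 9.079 = 0.34673
r/H > 0.18, so dT = 5.38*(Q/r)^(2/3)/H
Q/r = 475.40
(Q/r)^(2/3) = 60.912
dT = 5.38 * 60.912 / 9.079 = 36.095 K

36.095 K


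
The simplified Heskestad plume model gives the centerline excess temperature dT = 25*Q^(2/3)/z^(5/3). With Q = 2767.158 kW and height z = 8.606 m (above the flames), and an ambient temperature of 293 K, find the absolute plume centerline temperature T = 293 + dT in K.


Q^(2/3) = 197.10
z^(5/3) = 36.141
dT = 25 * 197.10 / 36.141 = 136.34 K
T = 293 + 136.34 = 429.34 K

429.34 K


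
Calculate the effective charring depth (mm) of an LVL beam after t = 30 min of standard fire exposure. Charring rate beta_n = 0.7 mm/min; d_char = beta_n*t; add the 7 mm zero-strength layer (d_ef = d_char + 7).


d_char = 0.7 * 30 = 21 mm
d_ef = 21 + 1.0*7 = 28 mm

28 mm


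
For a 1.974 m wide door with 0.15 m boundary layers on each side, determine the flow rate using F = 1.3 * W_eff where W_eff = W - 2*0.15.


W_eff = 1.974 - 0.30 = 1.674 m
F = 1.3 * 1.674 = 2.1762 persons/s

2.1762 persons/s


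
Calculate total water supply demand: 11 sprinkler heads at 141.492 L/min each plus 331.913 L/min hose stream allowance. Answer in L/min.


Sprinkler demand = 11 * 141.492 = 1556.412 L/min
Total = 1556.412 + 331.913 = 1888.325 L/min

1888.325 L/min


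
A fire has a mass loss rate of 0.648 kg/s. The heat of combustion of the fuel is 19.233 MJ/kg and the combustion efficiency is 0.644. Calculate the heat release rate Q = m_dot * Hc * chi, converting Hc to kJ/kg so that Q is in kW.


Hc = 19.233 MJ/kg = 19.233 * 1000 kJ/kg = 19233 kJ/kg
Q = 0.648 kg/s * 19233 kJ/kg * 0.644 = 8026.2 kW

8026.2 kW


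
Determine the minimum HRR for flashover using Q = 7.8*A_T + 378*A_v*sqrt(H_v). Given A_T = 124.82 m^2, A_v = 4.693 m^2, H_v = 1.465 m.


7.8*A_T = 973.596
sqrt(H_v) = 1.2104
378*A_v*sqrt(H_v) = 2147.1
Q = 973.596 + 2147.1 = 3120.7 kW

3120.7 kW


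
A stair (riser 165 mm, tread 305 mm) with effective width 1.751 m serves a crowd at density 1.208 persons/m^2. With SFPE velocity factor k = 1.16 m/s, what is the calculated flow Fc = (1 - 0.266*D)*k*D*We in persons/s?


1 - 0.266*D = 1 - 0.266*1.208 = 0.67867
Fs = 0.67867 * 1.16 * 1.208 = 0.95101 persons/(s*m)
Fc = 0.95101 * 1.751 = 1.6652 persons/s

1.6652 persons/s


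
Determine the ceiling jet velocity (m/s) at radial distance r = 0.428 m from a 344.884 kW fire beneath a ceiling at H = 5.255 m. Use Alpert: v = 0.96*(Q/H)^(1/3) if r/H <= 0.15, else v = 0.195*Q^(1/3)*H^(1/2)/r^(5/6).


r/H = 0.428 / 5.255 = 0.081446
r/H <= 0.15, so v = 0.96*(Q/H)^(1/3)
Q/H = 65.630
(Q/H)^(1/3) = 4.0337
v = 0.96 * 4.0337 = 3.8723 m/s

3.8723 m/s


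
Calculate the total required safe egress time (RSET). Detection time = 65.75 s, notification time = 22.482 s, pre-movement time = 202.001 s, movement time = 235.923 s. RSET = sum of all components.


Total = 65.75 + 22.482 + 202.001 + 235.923 = 526.156 s

526.156 s


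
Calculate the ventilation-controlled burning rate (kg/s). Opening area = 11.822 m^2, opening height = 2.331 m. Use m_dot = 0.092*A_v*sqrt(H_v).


sqrt(H_v) = 1.5268
m_dot = 0.092 * 11.822 * 1.5268 = 1.6605 kg/s

1.6605 kg/s


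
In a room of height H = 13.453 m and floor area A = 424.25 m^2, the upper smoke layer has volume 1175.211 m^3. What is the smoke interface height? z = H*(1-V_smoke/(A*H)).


V/(A*H) = 0.20591
1 - 0.20591 = 0.79409
z = 13.453 * 0.79409 = 10.683 m

10.683 m


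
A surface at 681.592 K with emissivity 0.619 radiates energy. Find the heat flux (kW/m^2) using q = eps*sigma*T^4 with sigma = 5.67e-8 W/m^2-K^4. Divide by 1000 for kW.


T^4 = 2.1582e+11
q = 0.619 * 5.67e-8 * 2.1582e+11 / 1000 = 7.5748 kW/m^2

7.5748 kW/m^2


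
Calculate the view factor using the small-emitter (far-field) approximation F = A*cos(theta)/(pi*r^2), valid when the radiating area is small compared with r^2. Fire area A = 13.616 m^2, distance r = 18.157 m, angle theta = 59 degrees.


cos(59 deg) = 0.51504
pi*r^2 = 1035.7
F = 13.616 * 0.51504 / 1035.7 = 0.0067710

0.0067710


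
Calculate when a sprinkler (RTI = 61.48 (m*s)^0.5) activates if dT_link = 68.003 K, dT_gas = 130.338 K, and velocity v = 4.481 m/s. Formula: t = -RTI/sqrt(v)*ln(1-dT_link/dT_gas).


dT_link/dT_gas = 0.52174
ln(1 - 0.52174) = -0.73761
t = -61.48 / sqrt(4.481) * -0.73761 = 21.423 s

21.423 s


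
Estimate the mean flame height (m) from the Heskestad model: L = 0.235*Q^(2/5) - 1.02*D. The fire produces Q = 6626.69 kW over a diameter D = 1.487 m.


Q^(2/5) = 33.769
0.235 * Q^(2/5) = 7.9357
1.02 * D = 1.5167
L = 6.4190 m

6.4190 m


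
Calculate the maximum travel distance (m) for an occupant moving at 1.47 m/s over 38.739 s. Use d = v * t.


d = 1.47 * 38.739 = 56.946 m

56.946 m


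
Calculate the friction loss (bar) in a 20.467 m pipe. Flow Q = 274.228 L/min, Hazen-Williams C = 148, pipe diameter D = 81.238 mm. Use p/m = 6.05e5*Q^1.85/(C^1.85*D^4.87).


Q^1.85 = 32397
C^1.85 = 10351
D^4.87 = 1.9977e+09
p/m = 0.00094787 bar/m
p_total = 0.00094787 * 20.467 = 0.019400 bar

0.019400 bar


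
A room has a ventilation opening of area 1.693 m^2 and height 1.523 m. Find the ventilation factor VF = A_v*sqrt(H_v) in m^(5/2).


sqrt(H_v) = 1.2341
VF = 1.693 * 1.2341 = 2.0893 m^(5/2)

2.0893 m^(5/2)


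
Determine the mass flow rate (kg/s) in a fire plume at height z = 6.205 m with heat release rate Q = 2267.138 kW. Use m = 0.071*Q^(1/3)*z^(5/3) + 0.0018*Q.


Q^(1/3) = 13.137
z^(5/3) = 20.953
First term = 0.071 * 13.137 * 20.953 = 19.543
Second term = 0.0018 * 2267.138 = 4.0808
m = 23.624 kg/s

23.624 kg/s


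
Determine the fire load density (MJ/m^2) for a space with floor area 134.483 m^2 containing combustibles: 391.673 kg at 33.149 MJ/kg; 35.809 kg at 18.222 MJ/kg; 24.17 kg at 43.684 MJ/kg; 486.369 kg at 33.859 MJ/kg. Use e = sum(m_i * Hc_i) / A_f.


Total energy = 391.673*33.149 + 35.809*18.222 + 24.17*43.684 + 486.369*33.859
= 12983.57 + 652.5116 + 1055.842 + 16467.97
= 31159.89 MJ
e = 31159.89 / 134.483 = 231.70 MJ/m^2

231.70 MJ/m^2


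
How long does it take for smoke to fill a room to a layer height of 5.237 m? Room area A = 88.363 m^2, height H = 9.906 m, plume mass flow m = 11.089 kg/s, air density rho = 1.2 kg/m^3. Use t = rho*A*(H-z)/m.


H - z = 4.669 m
t = 1.2 * 88.363 * 4.669 / 11.089 = 44.646 s

44.646 s


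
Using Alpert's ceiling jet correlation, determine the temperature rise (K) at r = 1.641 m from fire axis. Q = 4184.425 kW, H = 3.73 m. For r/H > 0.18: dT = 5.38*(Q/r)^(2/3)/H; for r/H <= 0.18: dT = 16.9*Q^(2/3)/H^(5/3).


r/H = 1.641 / 3.73 = 0.43995
r/H > 0.18, so dT = 5.38*(Q/r)^(2/3)/H
Q/r = 2549.9
(Q/r)^(2/3) = 186.65
dT = 5.38 * 186.65 / 3.73 = 269.21 K

269.21 K


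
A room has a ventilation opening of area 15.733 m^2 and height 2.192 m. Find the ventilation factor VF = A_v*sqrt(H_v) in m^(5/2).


sqrt(H_v) = 1.4805
VF = 15.733 * 1.4805 = 23.293 m^(5/2)

23.293 m^(5/2)


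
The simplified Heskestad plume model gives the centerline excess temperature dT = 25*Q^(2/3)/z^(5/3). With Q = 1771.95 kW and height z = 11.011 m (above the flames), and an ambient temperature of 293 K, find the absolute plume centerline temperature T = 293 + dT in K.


Q^(2/3) = 146.43
z^(5/3) = 54.498
dT = 25 * 146.43 / 54.498 = 67.173 K
T = 293 + 67.173 = 360.17 K

360.17 K


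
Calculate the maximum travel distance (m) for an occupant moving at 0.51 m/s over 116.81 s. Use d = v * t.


d = 0.51 * 116.81 = 59.573 m

59.573 m


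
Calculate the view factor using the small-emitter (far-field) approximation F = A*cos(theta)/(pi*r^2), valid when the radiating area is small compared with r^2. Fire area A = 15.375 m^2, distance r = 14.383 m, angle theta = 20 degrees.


cos(20 deg) = 0.93969
pi*r^2 = 649.90
F = 15.375 * 0.93969 / 649.90 = 0.022231

0.022231


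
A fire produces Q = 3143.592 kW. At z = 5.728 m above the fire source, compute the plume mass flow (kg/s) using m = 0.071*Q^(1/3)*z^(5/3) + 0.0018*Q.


Q^(1/3) = 14.649
z^(5/3) = 18.337
First term = 0.071 * 14.649 * 18.337 = 19.072
Second term = 0.0018 * 3143.592 = 5.6585
m = 24.731 kg/s

24.731 kg/s


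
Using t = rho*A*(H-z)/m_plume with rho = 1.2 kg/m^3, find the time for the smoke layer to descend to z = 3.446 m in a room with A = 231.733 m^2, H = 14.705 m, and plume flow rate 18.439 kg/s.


H - z = 11.259 m
t = 1.2 * 231.733 * 11.259 / 18.439 = 169.80 s

169.80 s


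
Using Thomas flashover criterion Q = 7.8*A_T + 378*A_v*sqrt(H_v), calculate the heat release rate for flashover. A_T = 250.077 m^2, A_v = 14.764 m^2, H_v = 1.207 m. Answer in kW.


7.8*A_T = 1950.6
sqrt(H_v) = 1.0986
378*A_v*sqrt(H_v) = 6131.3
Q = 1950.6 + 6131.3 = 8081.9 kW

8081.9 kW


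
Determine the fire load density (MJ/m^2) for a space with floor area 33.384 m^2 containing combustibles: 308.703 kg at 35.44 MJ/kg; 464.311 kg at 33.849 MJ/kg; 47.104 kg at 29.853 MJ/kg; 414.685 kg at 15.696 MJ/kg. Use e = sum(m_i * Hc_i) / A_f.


Total energy = 308.703*35.44 + 464.311*33.849 + 47.104*29.853 + 414.685*15.696
= 10940.43 + 15716.46 + 1406.196 + 6508.896
= 34571.99 MJ
e = 34571.99 / 33.384 = 1035.6 MJ/m^2

1035.6 MJ/m^2


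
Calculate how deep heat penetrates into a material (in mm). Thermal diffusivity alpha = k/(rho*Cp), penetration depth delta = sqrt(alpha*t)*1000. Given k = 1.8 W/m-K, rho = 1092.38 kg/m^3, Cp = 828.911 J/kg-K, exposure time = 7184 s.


alpha = 1.8 / (1092.38 * 828.911) = 1.9879e-06 m^2/s
alpha * t = 0.014281
delta = sqrt(0.014281) * 1000 = 119.50 mm

119.50 mm


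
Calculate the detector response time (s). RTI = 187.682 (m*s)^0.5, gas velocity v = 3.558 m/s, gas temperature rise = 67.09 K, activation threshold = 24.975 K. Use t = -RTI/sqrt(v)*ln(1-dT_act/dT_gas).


dT_act/dT_gas = 0.37226
ln(1 - 0.37226) = -0.46563
t = -187.682 / sqrt(3.558) * -0.46563 = 46.330 s

46.330 s


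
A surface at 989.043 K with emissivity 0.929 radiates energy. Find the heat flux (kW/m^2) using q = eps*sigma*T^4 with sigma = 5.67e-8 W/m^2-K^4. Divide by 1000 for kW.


T^4 = 9.5689e+11
q = 0.929 * 5.67e-8 * 9.5689e+11 / 1000 = 50.403 kW/m^2

50.403 kW/m^2


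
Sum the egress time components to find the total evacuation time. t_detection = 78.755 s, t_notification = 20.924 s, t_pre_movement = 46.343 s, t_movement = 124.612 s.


Total = 78.755 + 20.924 + 46.343 + 124.612 = 270.634 s

270.634 s


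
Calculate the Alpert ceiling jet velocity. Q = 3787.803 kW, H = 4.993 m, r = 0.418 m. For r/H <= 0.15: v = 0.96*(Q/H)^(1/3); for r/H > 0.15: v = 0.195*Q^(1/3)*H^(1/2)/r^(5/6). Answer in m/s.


r/H = 0.418 / 4.993 = 0.083717
r/H <= 0.15, so v = 0.96*(Q/H)^(1/3)
Q/H = 758.62
(Q/H)^(1/3) = 9.1203
v = 0.96 * 9.1203 = 8.7555 m/s

8.7555 m/s


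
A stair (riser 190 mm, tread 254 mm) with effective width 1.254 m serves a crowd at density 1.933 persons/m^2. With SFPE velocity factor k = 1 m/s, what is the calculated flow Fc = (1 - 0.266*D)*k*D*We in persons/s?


1 - 0.266*D = 1 - 0.266*1.933 = 0.48582
Fs = 0.48582 * 1 * 1.933 = 0.93909 persons/(s*m)
Fc = 0.93909 * 1.254 = 1.1776 persons/s

1.1776 persons/s


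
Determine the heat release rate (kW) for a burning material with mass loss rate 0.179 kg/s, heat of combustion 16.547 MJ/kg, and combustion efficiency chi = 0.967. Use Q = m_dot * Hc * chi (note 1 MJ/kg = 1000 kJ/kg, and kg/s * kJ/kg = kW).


Hc = 16.547 MJ/kg = 16.547 * 1000 kJ/kg = 16547 kJ/kg
Q = 0.179 kg/s * 16547 kJ/kg * 0.967 = 2864.2 kW

2864.2 kW


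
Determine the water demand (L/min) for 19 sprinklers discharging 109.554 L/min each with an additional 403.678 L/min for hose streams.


Sprinkler demand = 19 * 109.554 = 2081.526 L/min
Total = 2081.526 + 403.678 = 2485.204 L/min

2485.204 L/min


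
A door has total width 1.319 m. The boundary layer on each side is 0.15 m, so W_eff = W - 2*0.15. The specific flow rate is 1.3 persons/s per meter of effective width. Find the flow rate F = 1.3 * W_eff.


W_eff = 1.319 - 0.30 = 1.019 m
F = 1.3 * 1.019 = 1.3247 persons/s

1.3247 persons/s


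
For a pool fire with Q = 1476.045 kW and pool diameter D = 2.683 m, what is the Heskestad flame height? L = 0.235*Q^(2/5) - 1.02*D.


Q^(2/5) = 18.520
0.235 * Q^(2/5) = 4.3522
1.02 * D = 2.7367
L = 1.6155 m

1.6155 m


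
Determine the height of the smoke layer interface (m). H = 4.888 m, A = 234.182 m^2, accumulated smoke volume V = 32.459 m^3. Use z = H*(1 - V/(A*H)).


V/(A*H) = 0.028356
1 - 0.028356 = 0.97164
z = 4.888 * 0.97164 = 4.7494 m

4.7494 m


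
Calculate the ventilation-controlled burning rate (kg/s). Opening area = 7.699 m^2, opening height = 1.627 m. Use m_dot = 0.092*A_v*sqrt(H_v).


sqrt(H_v) = 1.2755
m_dot = 0.092 * 7.699 * 1.2755 = 0.90347 kg/s

0.90347 kg/s


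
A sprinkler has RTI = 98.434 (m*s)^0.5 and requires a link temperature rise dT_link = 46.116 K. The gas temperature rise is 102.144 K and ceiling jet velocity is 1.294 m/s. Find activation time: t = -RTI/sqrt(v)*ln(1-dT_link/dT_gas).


dT_link/dT_gas = 0.45148
ln(1 - 0.45148) = -0.60053
t = -98.434 / sqrt(1.294) * -0.60053 = 51.965 s

51.965 s


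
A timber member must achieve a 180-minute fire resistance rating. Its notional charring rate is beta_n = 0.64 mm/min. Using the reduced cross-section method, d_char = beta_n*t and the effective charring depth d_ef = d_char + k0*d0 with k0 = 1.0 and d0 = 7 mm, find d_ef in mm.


d_char = 0.64 * 180 = 115.2 mm
d_ef = 115.2 + 1.0*7 = 122.2 mm

122.2 mm


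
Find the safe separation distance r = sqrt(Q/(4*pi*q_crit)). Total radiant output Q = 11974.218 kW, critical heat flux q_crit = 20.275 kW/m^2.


4*pi*q_crit = 254.78
Q/(4*pi*q_crit) = 46.998
r = sqrt(46.998) = 6.8555 m

6.8555 m


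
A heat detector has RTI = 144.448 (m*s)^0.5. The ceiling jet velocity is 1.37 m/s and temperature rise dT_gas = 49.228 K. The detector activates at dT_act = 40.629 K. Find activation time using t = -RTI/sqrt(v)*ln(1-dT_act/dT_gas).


dT_act/dT_gas = 0.82532
ln(1 - 0.82532) = -1.7448
t = -144.448 / sqrt(1.37) * -1.7448 = 215.33 s

215.33 s


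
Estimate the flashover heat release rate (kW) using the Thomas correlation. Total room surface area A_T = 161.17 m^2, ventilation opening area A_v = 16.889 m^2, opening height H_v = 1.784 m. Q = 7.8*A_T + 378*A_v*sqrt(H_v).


7.8*A_T = 1257.126
sqrt(H_v) = 1.3357
378*A_v*sqrt(H_v) = 8526.9
Q = 1257.126 + 8526.9 = 9784.1 kW

9784.1 kW


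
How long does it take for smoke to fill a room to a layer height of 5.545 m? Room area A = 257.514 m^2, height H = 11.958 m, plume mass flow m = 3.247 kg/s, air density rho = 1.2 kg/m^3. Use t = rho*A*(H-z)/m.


H - z = 6.413 m
t = 1.2 * 257.514 * 6.413 / 3.247 = 610.32 s

610.32 s


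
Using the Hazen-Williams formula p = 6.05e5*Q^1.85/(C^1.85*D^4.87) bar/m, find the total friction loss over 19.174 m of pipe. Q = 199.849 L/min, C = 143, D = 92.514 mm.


Q^1.85 = 18043
C^1.85 = 9713.4
D^4.87 = 3.7621e+09
p/m = 0.00029871 bar/m
p_total = 0.00029871 * 19.174 = 0.0057275 bar

0.0057275 bar


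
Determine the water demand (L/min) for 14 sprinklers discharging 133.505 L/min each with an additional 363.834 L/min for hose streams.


Sprinkler demand = 14 * 133.505 = 1869.07 L/min
Total = 1869.07 + 363.834 = 2232.904 L/min

2232.904 L/min


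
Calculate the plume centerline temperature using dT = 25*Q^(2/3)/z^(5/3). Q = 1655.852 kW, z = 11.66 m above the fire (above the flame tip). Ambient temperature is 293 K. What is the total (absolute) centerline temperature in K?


Q^(2/3) = 139.96
z^(5/3) = 59.956
dT = 25 * 139.96 / 59.956 = 58.361 K
T = 293 + 58.361 = 351.36 K

351.36 K


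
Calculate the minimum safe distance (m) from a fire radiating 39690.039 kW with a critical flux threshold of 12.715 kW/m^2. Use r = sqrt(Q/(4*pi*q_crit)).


4*pi*q_crit = 159.78
Q/(4*pi*q_crit) = 248.40
r = sqrt(248.40) = 15.761 m

15.761 m


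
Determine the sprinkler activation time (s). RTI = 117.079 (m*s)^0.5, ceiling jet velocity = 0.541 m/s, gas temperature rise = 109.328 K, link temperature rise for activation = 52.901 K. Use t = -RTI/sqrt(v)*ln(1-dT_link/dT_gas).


dT_link/dT_gas = 0.48387
ln(1 - 0.48387) = -0.66140
t = -117.079 / sqrt(0.541) * -0.66140 = 105.28 s

105.28 s


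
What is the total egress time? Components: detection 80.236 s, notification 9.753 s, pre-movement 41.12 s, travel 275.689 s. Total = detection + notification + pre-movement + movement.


Total = 80.236 + 9.753 + 41.12 + 275.689 = 406.798 s

406.798 s


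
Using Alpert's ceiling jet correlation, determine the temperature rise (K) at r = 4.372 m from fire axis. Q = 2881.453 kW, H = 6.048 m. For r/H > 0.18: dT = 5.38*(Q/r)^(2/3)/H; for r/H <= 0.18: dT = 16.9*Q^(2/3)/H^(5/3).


r/H = 4.372 / 6.048 = 0.72288
r/H > 0.18, so dT = 5.38*(Q/r)^(2/3)/H
Q/r = 659.07
(Q/r)^(2/3) = 75.733
dT = 5.38 * 75.733 / 6.048 = 67.369 K

67.369 K


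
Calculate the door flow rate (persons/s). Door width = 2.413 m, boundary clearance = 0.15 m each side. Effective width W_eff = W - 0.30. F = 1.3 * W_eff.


W_eff = 2.413 - 0.30 = 2.113 m
F = 1.3 * 2.113 = 2.7469 persons/s

2.7469 persons/s


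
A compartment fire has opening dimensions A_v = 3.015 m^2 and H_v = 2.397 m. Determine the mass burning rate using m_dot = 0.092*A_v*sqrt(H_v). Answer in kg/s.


sqrt(H_v) = 1.5482
m_dot = 0.092 * 3.015 * 1.5482 = 0.42945 kg/s

0.42945 kg/s


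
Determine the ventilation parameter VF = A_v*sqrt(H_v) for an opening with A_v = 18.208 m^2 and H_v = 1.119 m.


sqrt(H_v) = 1.0578
VF = 18.208 * 1.0578 = 19.261 m^(5/2)

19.261 m^(5/2)


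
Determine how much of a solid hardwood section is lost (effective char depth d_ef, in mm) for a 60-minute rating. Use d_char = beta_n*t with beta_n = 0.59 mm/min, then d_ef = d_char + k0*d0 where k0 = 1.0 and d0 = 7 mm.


d_char = 0.59 * 60 = 35.4 mm
d_ef = 35.4 + 1.0*7 = 42.4 mm

42.4 mm


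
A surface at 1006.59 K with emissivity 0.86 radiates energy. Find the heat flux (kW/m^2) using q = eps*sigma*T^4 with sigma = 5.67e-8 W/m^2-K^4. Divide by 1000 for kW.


T^4 = 1.0266e+12
q = 0.86 * 5.67e-8 * 1.0266e+12 / 1000 = 50.060 kW/m^2

50.060 kW/m^2


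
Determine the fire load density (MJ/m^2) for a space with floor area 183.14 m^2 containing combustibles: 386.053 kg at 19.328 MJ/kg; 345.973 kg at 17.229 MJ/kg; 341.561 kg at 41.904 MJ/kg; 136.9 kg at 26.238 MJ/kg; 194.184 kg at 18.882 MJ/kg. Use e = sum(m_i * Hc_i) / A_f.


Total energy = 386.053*19.328 + 345.973*17.229 + 341.561*41.904 + 136.9*26.238 + 194.184*18.882
= 7461.632 + 5960.769 + 14312.77 + 3591.982 + 3666.582
= 34993.74 MJ
e = 34993.74 / 183.14 = 191.08 MJ/m^2

191.08 MJ/m^2


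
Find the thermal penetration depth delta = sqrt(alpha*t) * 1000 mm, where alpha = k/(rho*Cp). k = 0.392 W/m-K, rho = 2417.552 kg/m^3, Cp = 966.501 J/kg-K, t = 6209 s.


alpha = 0.392 / (2417.552 * 966.501) = 1.6777e-07 m^2/s
alpha * t = 0.0010417
delta = sqrt(0.0010417) * 1000 = 32.275 mm

32.275 mm


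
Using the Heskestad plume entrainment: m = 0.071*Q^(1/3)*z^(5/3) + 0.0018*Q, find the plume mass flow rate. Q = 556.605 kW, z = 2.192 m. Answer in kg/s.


Q^(1/3) = 8.2259
z^(5/3) = 3.6989
First term = 0.071 * 8.2259 * 3.6989 = 2.1603
Second term = 0.0018 * 556.605 = 1.0019
m = 3.1622 kg/s

3.1622 kg/s


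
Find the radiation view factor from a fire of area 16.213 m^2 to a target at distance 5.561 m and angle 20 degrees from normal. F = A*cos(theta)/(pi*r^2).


cos(20 deg) = 0.93969
pi*r^2 = 97.153
F = 16.213 * 0.93969 / 97.153 = 0.15682

0.15682


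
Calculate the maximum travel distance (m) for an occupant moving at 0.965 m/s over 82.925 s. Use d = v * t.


d = 0.965 * 82.925 = 80.023 m

80.023 m


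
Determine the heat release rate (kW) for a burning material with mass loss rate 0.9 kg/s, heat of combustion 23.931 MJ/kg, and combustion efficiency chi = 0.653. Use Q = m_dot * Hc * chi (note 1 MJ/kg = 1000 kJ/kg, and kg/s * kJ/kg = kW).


Hc = 23.931 MJ/kg = 23.931 * 1000 kJ/kg = 23931 kJ/kg
Q = 0.9 kg/s * 23931 kJ/kg * 0.653 = 14064 kW

14064 kW


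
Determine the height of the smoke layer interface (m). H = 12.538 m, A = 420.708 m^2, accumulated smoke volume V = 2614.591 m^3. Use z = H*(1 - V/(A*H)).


V/(A*H) = 0.49567
1 - 0.49567 = 0.50433
z = 12.538 * 0.50433 = 6.3233 m

6.3233 m


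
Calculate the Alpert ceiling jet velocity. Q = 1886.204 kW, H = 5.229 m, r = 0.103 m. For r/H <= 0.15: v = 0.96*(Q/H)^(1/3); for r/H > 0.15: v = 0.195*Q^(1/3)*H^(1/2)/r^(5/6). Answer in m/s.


r/H = 0.103 / 5.229 = 0.019698
r/H <= 0.15, so v = 0.96*(Q/H)^(1/3)
Q/H = 360.72
(Q/H)^(1/3) = 7.1185
v = 0.96 * 7.1185 = 6.8338 m/s

6.8338 m/s


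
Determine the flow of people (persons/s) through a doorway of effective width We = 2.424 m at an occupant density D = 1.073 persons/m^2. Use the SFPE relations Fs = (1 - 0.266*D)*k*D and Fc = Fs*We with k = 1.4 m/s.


1 - 0.266*D = 1 - 0.266*1.073 = 0.71458
Fs = 0.71458 * 1.4 * 1.073 = 1.0734 persons/(s*m)
Fc = 1.0734 * 2.424 = 2.6020 persons/s

2.6020 persons/s


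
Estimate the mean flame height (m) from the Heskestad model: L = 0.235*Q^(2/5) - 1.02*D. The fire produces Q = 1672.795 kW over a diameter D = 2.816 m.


Q^(2/5) = 19.470
0.235 * Q^(2/5) = 4.5756
1.02 * D = 2.8723
L = 1.7032 m

1.7032 m


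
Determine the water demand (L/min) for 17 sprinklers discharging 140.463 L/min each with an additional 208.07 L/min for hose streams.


Sprinkler demand = 17 * 140.463 = 2387.871 L/min
Total = 2387.871 + 208.07 = 2595.941 L/min

2595.941 L/min


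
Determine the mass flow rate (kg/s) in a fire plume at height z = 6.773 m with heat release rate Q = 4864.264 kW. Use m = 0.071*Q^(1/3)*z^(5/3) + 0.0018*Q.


Q^(1/3) = 16.944
z^(5/3) = 24.246
First term = 0.071 * 16.944 * 24.246 = 29.167
Second term = 0.0018 * 4864.264 = 8.7557
m = 37.923 kg/s

37.923 kg/s


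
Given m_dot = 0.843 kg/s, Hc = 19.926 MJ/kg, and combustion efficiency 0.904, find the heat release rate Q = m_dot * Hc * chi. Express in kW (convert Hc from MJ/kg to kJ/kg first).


Hc = 19.926 MJ/kg = 19.926 * 1000 kJ/kg = 19926 kJ/kg
Q = 0.843 kg/s * 19926 kJ/kg * 0.904 = 15185 kW

15185 kW


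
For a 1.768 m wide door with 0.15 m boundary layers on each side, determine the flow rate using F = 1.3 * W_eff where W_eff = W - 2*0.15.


W_eff = 1.768 - 0.30 = 1.468 m
F = 1.3 * 1.468 = 1.9084 persons/s

1.9084 persons/s


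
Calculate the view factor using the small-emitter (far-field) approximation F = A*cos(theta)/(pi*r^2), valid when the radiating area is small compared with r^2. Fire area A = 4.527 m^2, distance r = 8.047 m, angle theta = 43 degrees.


cos(43 deg) = 0.73135
pi*r^2 = 203.43
F = 4.527 * 0.73135 / 203.43 = 0.016275

0.016275


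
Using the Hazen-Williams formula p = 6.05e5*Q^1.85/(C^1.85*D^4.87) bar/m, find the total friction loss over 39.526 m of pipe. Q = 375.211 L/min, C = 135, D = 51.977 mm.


Q^1.85 = 57864
C^1.85 = 8732.1
D^4.87 = 2.2699e+08
p/m = 0.017662 bar/m
p_total = 0.017662 * 39.526 = 0.69812 bar

0.69812 bar


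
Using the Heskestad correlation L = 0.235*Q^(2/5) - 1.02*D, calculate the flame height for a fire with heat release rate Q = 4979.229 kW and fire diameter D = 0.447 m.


Q^(2/5) = 30.121
0.235 * Q^(2/5) = 7.0784
1.02 * D = 0.45594
L = 6.6224 m

6.6224 m


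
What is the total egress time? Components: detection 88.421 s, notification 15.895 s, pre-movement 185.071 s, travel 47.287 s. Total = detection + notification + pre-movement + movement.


Total = 88.421 + 15.895 + 185.071 + 47.287 = 336.674 s

336.674 s


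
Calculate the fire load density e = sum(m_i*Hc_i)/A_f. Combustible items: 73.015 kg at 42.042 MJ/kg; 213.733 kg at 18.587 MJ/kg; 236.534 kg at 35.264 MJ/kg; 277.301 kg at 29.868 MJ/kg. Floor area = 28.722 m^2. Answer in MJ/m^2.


Total energy = 73.015*42.042 + 213.733*18.587 + 236.534*35.264 + 277.301*29.868
= 3069.697 + 3972.655 + 8341.135 + 8282.426
= 23665.91 MJ
e = 23665.91 / 28.722 = 823.96 MJ/m^2

823.96 MJ/m^2


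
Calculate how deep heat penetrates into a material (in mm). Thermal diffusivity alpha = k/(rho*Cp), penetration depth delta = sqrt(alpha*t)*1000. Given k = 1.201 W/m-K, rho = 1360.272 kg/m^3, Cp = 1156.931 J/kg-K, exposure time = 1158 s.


alpha = 1.201 / (1360.272 * 1156.931) = 7.6315e-07 m^2/s
alpha * t = 0.00088373
delta = sqrt(0.00088373) * 1000 = 29.728 mm

29.728 mm


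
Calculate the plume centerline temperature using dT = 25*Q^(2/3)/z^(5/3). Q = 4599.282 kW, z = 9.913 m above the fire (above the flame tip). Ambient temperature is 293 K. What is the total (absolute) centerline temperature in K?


Q^(2/3) = 276.56
z^(5/3) = 45.745
dT = 25 * 276.56 / 45.745 = 151.14 K
T = 293 + 151.14 = 444.14 K

444.14 K


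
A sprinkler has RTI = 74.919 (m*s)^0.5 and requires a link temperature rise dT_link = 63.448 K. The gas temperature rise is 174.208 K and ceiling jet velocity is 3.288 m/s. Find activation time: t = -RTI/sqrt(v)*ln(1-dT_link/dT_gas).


dT_link/dT_gas = 0.36421
ln(1 - 0.36421) = -0.45288
t = -74.919 / sqrt(3.288) * -0.45288 = 18.712 s

18.712 s


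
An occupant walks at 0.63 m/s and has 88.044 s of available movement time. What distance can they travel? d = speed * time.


d = 0.63 * 88.044 = 55.468 m

55.468 m


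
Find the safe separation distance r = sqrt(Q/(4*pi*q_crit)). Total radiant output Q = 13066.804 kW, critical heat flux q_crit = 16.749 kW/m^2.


4*pi*q_crit = 210.47
Q/(4*pi*q_crit) = 62.083
r = sqrt(62.083) = 7.8793 m

7.8793 m


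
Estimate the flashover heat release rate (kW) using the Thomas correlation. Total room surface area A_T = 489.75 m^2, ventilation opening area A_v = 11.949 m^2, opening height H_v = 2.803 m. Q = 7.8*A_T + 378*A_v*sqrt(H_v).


7.8*A_T = 3820.05
sqrt(H_v) = 1.6742
378*A_v*sqrt(H_v) = 7562.0
Q = 3820.05 + 7562.0 = 11382 kW

11382 kW


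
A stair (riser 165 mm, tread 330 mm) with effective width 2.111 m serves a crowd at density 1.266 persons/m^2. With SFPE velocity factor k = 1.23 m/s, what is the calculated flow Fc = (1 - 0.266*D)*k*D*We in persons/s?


1 - 0.266*D = 1 - 0.266*1.266 = 0.66324
Fs = 0.66324 * 1.23 * 1.266 = 1.0328 persons/(s*m)
Fc = 1.0328 * 2.111 = 2.1802 persons/s

2.1802 persons/s


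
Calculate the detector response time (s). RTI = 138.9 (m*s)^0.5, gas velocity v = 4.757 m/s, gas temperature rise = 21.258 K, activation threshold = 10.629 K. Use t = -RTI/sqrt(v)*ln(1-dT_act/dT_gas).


dT_act/dT_gas = 0.5
ln(1 - 0.5) = -0.69315
t = -138.9 / sqrt(4.757) * -0.69315 = 44.143 s

44.143 s


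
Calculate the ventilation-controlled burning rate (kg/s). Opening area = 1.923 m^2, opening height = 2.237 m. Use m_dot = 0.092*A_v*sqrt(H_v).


sqrt(H_v) = 1.4957
m_dot = 0.092 * 1.923 * 1.4957 = 0.26461 kg/s

0.26461 kg/s


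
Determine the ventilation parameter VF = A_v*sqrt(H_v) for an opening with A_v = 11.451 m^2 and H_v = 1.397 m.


sqrt(H_v) = 1.1819
VF = 11.451 * 1.1819 = 13.534 m^(5/2)

13.534 m^(5/2)


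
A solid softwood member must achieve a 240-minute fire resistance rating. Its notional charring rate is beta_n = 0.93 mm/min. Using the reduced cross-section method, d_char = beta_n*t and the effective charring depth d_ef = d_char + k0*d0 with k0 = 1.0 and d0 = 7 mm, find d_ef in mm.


d_char = 0.93 * 240 = 223.2 mm
d_ef = 223.2 + 1.0*7 = 230.2 mm

230.2 mm


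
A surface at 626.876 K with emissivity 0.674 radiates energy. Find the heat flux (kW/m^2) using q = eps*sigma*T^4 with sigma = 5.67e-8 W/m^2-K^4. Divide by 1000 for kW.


T^4 = 1.5443e+11
q = 0.674 * 5.67e-8 * 1.5443e+11 / 1000 = 5.9016 kW/m^2

5.9016 kW/m^2


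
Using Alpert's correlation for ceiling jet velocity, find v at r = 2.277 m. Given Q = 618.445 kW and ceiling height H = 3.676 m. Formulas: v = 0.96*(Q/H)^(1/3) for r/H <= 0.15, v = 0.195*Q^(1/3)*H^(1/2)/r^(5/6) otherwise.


r/H = 2.277 / 3.676 = 0.61942
r/H > 0.15, so v = 0.195*Q^(1/3)*H^(1/2)/r^(5/6)
Q^(1/3) = 8.5199
H^(1/2) = 1.9173
r^(5/6) = 1.9852
v = 0.195 * 8.5199 * 1.9173 / 1.9852 = 1.6046 m/s

1.6046 m/s


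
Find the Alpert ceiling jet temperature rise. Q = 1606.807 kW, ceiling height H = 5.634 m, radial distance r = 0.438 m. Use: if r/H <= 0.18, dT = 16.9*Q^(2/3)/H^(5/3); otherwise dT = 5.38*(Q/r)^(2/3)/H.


r/H = 0.438 / 5.634 = 0.077742
r/H <= 0.18, so dT = 16.9*Q^(2/3)/H^(5/3)
Q^(2/3) = 137.19
H^(5/3) = 17.839
dT = 16.9 * 137.19 / 17.839 = 129.97 K

129.97 K


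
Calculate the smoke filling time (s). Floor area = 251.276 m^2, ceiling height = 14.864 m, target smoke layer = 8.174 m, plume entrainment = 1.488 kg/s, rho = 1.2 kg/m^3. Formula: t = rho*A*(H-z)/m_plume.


H - z = 6.69 m
t = 1.2 * 251.276 * 6.69 / 1.488 = 1355.7 s

1355.7 s


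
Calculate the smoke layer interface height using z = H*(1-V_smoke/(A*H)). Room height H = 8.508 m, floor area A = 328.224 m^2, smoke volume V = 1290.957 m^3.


V/(A*H) = 0.46229
1 - 0.46229 = 0.53771
z = 8.508 * 0.53771 = 4.5748 m

4.5748 m


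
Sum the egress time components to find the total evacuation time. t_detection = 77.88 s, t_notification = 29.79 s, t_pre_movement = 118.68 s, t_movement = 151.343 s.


Total = 77.88 + 29.79 + 118.68 + 151.343 = 377.693 s

377.693 s


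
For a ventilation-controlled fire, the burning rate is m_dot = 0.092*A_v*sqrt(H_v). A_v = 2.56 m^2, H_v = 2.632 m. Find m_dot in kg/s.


sqrt(H_v) = 1.6223
m_dot = 0.092 * 2.56 * 1.6223 = 0.38209 kg/s

0.38209 kg/s


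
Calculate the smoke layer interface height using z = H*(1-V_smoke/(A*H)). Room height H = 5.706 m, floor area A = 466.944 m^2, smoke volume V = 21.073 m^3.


V/(A*H) = 0.0079091
1 - 0.0079091 = 0.99209
z = 5.706 * 0.99209 = 5.6609 m

5.6609 m


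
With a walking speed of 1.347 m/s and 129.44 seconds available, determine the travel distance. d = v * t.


d = 1.347 * 129.44 = 174.36 m

174.36 m


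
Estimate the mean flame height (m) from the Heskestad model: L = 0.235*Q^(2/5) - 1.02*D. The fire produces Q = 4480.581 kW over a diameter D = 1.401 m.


Q^(2/5) = 28.876
0.235 * Q^(2/5) = 6.7858
1.02 * D = 1.4290
L = 5.3568 m

5.3568 m


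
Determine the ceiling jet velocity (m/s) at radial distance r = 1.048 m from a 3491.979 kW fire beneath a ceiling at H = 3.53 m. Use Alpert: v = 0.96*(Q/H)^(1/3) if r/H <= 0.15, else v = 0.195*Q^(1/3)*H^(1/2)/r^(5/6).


r/H = 1.048 / 3.53 = 0.29688
r/H > 0.15, so v = 0.195*Q^(1/3)*H^(1/2)/r^(5/6)
Q^(1/3) = 15.171
H^(1/2) = 1.8788
r^(5/6) = 1.0398
v = 0.195 * 15.171 * 1.8788 / 1.0398 = 5.3454 m/s

5.3454 m/s


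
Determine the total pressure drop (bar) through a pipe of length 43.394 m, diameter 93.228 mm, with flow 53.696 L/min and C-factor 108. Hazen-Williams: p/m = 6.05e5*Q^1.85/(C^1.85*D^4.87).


Q^1.85 = 1586.3
C^1.85 = 5778.8
D^4.87 = 3.9056e+09
p/m = 4.2523e-05 bar/m
p_total = 4.2523e-05 * 43.394 = 0.0018452 bar

0.0018452 bar


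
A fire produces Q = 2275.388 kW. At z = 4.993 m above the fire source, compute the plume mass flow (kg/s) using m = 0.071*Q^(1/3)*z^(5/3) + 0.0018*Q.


Q^(1/3) = 13.153
z^(5/3) = 14.586
First term = 0.071 * 13.153 * 14.586 = 13.621
Second term = 0.0018 * 2275.388 = 4.0957
m = 17.717 kg/s

17.717 kg/s


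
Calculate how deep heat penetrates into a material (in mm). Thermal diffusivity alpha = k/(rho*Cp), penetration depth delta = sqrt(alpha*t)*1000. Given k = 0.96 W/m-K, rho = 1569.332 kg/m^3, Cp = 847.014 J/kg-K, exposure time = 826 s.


alpha = 0.96 / (1569.332 * 847.014) = 7.2221e-07 m^2/s
alpha * t = 0.00059655
delta = sqrt(0.00059655) * 1000 = 24.424 mm

24.424 mm


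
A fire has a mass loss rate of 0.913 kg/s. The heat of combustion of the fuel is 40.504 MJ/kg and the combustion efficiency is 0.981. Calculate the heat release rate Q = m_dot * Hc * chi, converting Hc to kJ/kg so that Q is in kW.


Hc = 40.504 MJ/kg = 40.504 * 1000 kJ/kg = 40504 kJ/kg
Q = 0.913 kg/s * 40504 kJ/kg * 0.981 = 36278 kW

36278 kW


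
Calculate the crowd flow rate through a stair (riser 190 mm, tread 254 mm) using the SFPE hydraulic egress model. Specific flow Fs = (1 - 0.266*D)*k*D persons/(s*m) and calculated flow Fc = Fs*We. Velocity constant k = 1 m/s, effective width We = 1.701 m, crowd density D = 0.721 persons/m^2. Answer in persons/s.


1 - 0.266*D = 1 - 0.266*0.721 = 0.80821
Fs = 0.80821 * 1 * 0.721 = 0.58272 persons/(s*m)
Fc = 0.58272 * 1.701 = 0.99121 persons/s

0.99121 persons/s


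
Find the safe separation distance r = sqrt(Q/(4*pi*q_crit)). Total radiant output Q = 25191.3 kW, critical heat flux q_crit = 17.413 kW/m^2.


4*pi*q_crit = 218.82
Q/(4*pi*q_crit) = 115.12
r = sqrt(115.12) = 10.730 m

10.730 m


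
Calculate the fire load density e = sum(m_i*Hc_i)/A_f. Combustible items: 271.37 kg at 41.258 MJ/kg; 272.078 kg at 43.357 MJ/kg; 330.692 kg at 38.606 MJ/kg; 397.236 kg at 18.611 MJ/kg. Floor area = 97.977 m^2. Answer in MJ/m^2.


Total energy = 271.37*41.258 + 272.078*43.357 + 330.692*38.606 + 397.236*18.611
= 11196.18 + 11796.49 + 12766.70 + 7392.959
= 43152.32 MJ
e = 43152.32 / 97.977 = 440.43 MJ/m^2

440.43 MJ/m^2


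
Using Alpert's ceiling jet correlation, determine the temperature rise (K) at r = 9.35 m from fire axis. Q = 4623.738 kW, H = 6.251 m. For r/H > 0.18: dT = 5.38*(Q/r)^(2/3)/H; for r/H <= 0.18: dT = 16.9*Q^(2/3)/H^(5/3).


r/H = 9.35 / 6.251 = 1.4958
r/H > 0.18, so dT = 5.38*(Q/r)^(2/3)/H
Q/r = 494.52
(Q/r)^(2/3) = 62.535
dT = 5.38 * 62.535 / 6.251 = 53.821 K

53.821 K


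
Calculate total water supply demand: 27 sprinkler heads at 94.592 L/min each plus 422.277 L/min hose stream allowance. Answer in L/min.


Sprinkler demand = 27 * 94.592 = 2553.984 L/min
Total = 2553.984 + 422.277 = 2976.261 L/min

2976.261 L/min


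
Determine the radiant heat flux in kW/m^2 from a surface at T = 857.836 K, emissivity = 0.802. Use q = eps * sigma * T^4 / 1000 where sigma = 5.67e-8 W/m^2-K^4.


T^4 = 5.4152e+11
q = 0.802 * 5.67e-8 * 5.4152e+11 / 1000 = 24.625 kW/m^2

24.625 kW/m^2


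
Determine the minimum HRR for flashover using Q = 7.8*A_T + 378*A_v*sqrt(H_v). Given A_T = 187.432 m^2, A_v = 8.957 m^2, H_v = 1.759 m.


7.8*A_T = 1462.0
sqrt(H_v) = 1.3263
378*A_v*sqrt(H_v) = 4490.4
Q = 1462.0 + 4490.4 = 5952.4 kW

5952.4 kW


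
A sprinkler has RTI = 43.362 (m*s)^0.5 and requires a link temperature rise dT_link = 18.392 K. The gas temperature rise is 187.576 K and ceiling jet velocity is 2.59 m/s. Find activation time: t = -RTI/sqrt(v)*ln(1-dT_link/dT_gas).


dT_link/dT_gas = 0.098051
ln(1 - 0.098051) = -0.10320
t = -43.362 / sqrt(2.59) * -0.10320 = 2.7805 s

2.7805 s


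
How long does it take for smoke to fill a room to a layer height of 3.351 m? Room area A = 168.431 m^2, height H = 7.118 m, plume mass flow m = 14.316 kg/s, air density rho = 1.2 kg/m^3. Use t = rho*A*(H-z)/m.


H - z = 3.767 m
t = 1.2 * 168.431 * 3.767 / 14.316 = 53.184 s

53.184 s


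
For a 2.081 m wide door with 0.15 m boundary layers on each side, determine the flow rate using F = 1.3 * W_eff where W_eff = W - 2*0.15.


W_eff = 2.081 - 0.30 = 1.781 m
F = 1.3 * 1.781 = 2.3153 persons/s

2.3153 persons/s


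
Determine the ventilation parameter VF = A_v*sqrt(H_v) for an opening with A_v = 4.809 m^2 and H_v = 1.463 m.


sqrt(H_v) = 1.2095
VF = 4.809 * 1.2095 = 5.8167 m^(5/2)

5.8167 m^(5/2)


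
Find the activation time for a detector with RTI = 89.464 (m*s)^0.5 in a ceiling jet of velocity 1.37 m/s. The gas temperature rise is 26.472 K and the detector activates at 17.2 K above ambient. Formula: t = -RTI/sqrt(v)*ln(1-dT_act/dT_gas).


dT_act/dT_gas = 0.64974
ln(1 - 0.64974) = -1.0491
t = -89.464 / sqrt(1.37) * -1.0491 = 80.186 s

80.186 s


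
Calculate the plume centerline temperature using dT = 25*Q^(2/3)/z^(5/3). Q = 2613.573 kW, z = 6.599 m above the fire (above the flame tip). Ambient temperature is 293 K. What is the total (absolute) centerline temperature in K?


Q^(2/3) = 189.74
z^(5/3) = 23.217
dT = 25 * 189.74 / 23.217 = 204.31 K
T = 293 + 204.31 = 497.31 K

497.31 K


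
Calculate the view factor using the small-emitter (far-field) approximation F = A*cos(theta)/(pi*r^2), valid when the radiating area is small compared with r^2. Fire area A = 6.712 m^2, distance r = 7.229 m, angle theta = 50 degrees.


cos(50 deg) = 0.64279
pi*r^2 = 164.17
F = 6.712 * 0.64279 / 164.17 = 0.026279

0.026279


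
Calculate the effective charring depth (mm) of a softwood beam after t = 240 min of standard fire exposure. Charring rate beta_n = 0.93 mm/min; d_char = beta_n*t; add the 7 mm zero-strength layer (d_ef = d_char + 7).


d_char = 0.93 * 240 = 223.2 mm
d_ef = 223.2 + 1.0*7 = 230.2 mm

230.2 mm
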